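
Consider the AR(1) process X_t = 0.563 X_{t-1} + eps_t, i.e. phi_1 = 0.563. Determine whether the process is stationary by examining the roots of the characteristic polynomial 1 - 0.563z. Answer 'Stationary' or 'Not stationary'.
\text{Stationary}

The AR(p) characteristic polynomial is P(z) = 1 - 0.563z.
Stationarity requires all roots to lie outside the unit circle, i.e. |z| > 1 for every root.
This is linear in z: 1 + (-0.563) z = 0  =>  z = -1/(-0.563) = 1.776199,  |z| = 1.776199.
Moduli of all roots: 1.7762.
All moduli strictly greater than 1? Yes.
Verdict: Stationary.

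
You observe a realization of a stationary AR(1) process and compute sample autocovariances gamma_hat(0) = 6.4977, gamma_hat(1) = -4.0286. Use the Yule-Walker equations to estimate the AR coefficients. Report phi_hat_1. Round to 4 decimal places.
\hat\phi_{1} = -0.6200

The Yule-Walker equations for an AR(p) process read, in matrix form,
  Gamma_p phi = r_p,   with   (Gamma_p)_{ij} = gamma(|i - j|),
                       (r_p)_i = gamma(i),   i,j = 1..p.
Substitute the sample gammas (Toeplitz matrix and right-hand side of size 1):
  Gamma_p = [[6.4977]]
  r_p     = [-4.0286]
With p = 1 this is the single equation gamma(0) phi_1 = gamma(1):
  phi_hat_1 = gamma(1) / gamma(0) = -4.0286 / 6.4977 = -0.6200.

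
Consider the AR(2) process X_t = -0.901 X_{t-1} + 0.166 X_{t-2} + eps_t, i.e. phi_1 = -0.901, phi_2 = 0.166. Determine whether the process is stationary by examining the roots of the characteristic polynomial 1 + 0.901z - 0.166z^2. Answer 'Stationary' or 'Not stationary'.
\text{Not stationary}

The AR(p) characteristic polynomial is P(z) = 1 + 0.901z - 0.166z^2.
Stationarity requires all roots to lie outside the unit circle, i.e. |z| > 1 for every root.
Set 1 + (0.901) z + (-0.166) z^2 = 0, i.e. a z^2 + b z + c = 0 with a = -0.166, b = 0.901, c = 1.
Discriminant D = b^2 - 4ac = (0.901)^2 - 4*(-0.166)*1 = 0.811801 - (-0.664) = 1.475801.
D >= 0, so the roots are real: z = (-b +/- sqrt(D)) / (2a) = (-0.901 +/- 1.214826) / (-0.332).
  z_1 = (-0.901 + 1.214826) / (-0.332) = -0.9453,   |z_1| = 0.9453.
  z_2 = (-0.901 - 1.214826) / (-0.332) = 6.373,   |z_2| = 6.373.
Moduli of all roots: 0.9453, 6.3730.
All moduli strictly greater than 1? No.
Verdict: Not stationary.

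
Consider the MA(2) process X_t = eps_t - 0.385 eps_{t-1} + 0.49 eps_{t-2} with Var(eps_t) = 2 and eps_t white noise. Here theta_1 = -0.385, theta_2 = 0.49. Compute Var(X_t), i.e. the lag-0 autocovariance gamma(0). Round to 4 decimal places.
\gamma(0) = 2.7767

For an MA(q) process X_t = eps_t + sum_i theta_i eps_{t-i} with
Var(eps_t) = sigma^2, the variance is
  gamma(0) = sigma^2 * (1 + sum_i theta_i^2).
  sum_i theta_i^2 = (-0.385)^2 + (0.49)^2 = 0.148225 + 0.2401 = 0.388325.
  gamma(0) = 2 * (1 + 0.388325) = 2 * 1.388325 = 2.77665, which rounds to 2.7767.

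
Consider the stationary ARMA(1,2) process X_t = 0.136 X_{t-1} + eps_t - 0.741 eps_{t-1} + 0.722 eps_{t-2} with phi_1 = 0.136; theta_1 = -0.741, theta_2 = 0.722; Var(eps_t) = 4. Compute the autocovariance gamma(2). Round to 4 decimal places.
\gamma(2) = 2.3792

Multiply the model equation by X_{t-k} and take expectations. With theta_0 = psi_0 = 1 and psi_j the MA(infinity) weights, this gives
  gamma(k) - sum_i phi_i gamma(k-i) = c_k,
  c_k = sigma^2 * sum_{j=k..q} theta_j psi_{j-k}   (c_k = 0 for k > q),
using gamma(-m) = gamma(m).
psi-weights needed (psi_j = theta_j + sum_i phi_i psi_{j-i}):
  psi_1 = theta_1 + phi_1 = -0.741 + (0.136) = -0.605
  psi_2 = theta_2 + phi_1 psi_1 = 0.722 + (0.136)(-0.605) = 0.63972
Right-hand sides:
  c_0 = sigma^2 (1 + theta_1 psi_1 + theta_2 psi_2) = 4 * (1 + (-0.741)(-0.605) + (0.722)(0.63972)) = 4 * 1.910183 = 7.640731
  c_1 = sigma^2 (theta_1 + theta_2 psi_1) = 4 * (-0.741 + (0.722)(-0.605)) = -4.71124
  c_2 = sigma^2 theta_2 = 4 * (0.722) = 2.888
Equations for k = 0 and k = 1 (AR order 1):
  gamma(0) = phi_1 gamma(1) + c_0
  gamma(1) = phi_1 gamma(0) + c_1
Substituting the second into the first: gamma(0) (1 - phi_1^2) = c_0 + phi_1 c_1, so
  gamma(0) = (c_0 + phi_1 c_1) / (1 - phi_1^2) = (7.640731 + (0.136)(-4.71124)) / (1 - (0.136)^2) = 7.000003 / 0.981504 = 7.131915.
  gamma(1) = phi_1 gamma(0) + c_1 = (0.136)(7.131915) + (-4.71124) = -3.7413.
For k = 2: gamma(2) = phi_1 gamma(1) + c_2
  = (0.136)(-3.7413) + (2.888) = 2.379183.
Therefore gamma(2) = 2.3792 (to 4 decimal places).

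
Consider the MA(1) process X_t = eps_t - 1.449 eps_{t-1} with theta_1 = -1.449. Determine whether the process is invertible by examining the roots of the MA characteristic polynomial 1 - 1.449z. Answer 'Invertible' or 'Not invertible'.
\text{Not invertible}

The MA(q) characteristic polynomial is P(z) = 1 - 1.449z.
Invertibility requires all roots to lie outside the unit circle, i.e. |z| > 1 for every root.
This is linear in z: 1 + (-1.449) z = 0  =>  z = -1/(-1.449) = 0.690131,  |z| = 0.690131.
Moduli of all roots: 0.6901.
All moduli strictly greater than 1? No.
Verdict: Not invertible.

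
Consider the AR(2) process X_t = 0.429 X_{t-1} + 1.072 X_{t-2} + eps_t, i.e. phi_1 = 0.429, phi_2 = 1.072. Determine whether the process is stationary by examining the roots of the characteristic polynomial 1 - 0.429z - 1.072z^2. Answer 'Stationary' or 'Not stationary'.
\text{Not stationary}

The AR(p) characteristic polynomial is P(z) = 1 - 0.429z - 1.072z^2.
Stationarity requires all roots to lie outside the unit circle, i.e. |z| > 1 for every root.
Set 1 + (-0.429) z + (-1.072) z^2 = 0, i.e. a z^2 + b z + c = 0 with a = -1.072, b = -0.429, c = 1.
Discriminant D = b^2 - 4ac = (-0.429)^2 - 4*(-1.072)*1 = 0.184041 - (-4.288) = 4.472041.
D >= 0, so the roots are real: z = (-b +/- sqrt(D)) / (2a) = (0.429 +/- 2.11472) / (-2.144).
  z_1 = (0.429 + 2.11472) / (-2.144) = -1.1864,   |z_1| = 1.1864.
  z_2 = (0.429 - 2.11472) / (-2.144) = 0.7863,   |z_2| = 0.7863.
Moduli of all roots: 1.1864, 0.7863.
All moduli strictly greater than 1? No.
Verdict: Not stationary.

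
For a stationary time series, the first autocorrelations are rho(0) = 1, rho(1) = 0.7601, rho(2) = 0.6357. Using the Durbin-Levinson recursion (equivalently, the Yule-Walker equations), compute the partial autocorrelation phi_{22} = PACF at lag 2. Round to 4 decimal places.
\phi_{22} = 0.1372

The PACF at lag k is phi_{kk}, the last component of the solution
to the Yule-Walker system G_k phi = r_k where
  (G_k)_{ij} = rho(|i - j|), (r_k)_i = rho(i), i,j = 1..k.
Equivalently, Durbin-Levinson gives phi_{kk} iteratively:
  phi_{11} = rho(1)
  phi_{kk} = [rho(k) - sum_{j=1..k-1} phi_{k-1,j} rho(k-j)]
            / [1 - sum_{j=1..k-1} phi_{k-1,j} rho(j)],
  phi_{k,j} = phi_{k-1,j} - phi_{kk} phi_{k-1,k-j},  j = 1..k-1.
Step k = 1:
  phi_11 = rho(1) = 0.7601.
Step k = 2:
  phi_22 = [rho(2) - phi_11 rho(1)] / [1 - phi_11 rho(1)] = [0.6357 - (0.7601)(0.7601)] / [1 - (0.7601)(0.7601)]
         = 0.05794799 / 0.42224799 = 0.1372.
Therefore phi_{22} = 0.1372.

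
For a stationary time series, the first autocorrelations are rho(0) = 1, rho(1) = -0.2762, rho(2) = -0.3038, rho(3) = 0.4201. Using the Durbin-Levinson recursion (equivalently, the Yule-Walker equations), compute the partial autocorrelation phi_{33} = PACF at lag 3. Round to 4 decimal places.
\phi_{33} = 0.2450

The PACF at lag k is phi_{kk}, the last component of the solution
to the Yule-Walker system G_k phi = r_k where
  (G_k)_{ij} = rho(|i - j|), (r_k)_i = rho(i), i,j = 1..k.
Equivalently, Durbin-Levinson gives phi_{kk} iteratively:
  phi_{11} = rho(1)
  phi_{kk} = [rho(k) - sum_{j=1..k-1} phi_{k-1,j} rho(k-j)]
            / [1 - sum_{j=1..k-1} phi_{k-1,j} rho(j)],
  phi_{k,j} = phi_{k-1,j} - phi_{kk} phi_{k-1,k-j},  j = 1..k-1.
Step k = 1:
  phi_11 = rho(1) = -0.2762.
Step k = 2:
  phi_22 = [rho(2) - phi_11 rho(1)] / [1 - phi_11 rho(1)] = [-0.3038 - (-0.2762)(-0.2762)] / [1 - (-0.2762)(-0.2762)]
         = -0.38008644 / 0.92371356 = -0.411477.
  Update: phi_21 = phi_11 - phi_22 phi_11 = -0.2762 - (-0.411477)(-0.2762) = -0.38985.
Step k = 3:
  phi_33 = [rho(3) - phi_21 rho(2) - phi_22 rho(1)] / [1 - phi_21 rho(1) - phi_22 rho(2)]
    numerator   = 0.4201 - (-0.38985)(-0.3038) - (-0.411477)(-0.2762) = 0.18801381
    denominator = 1 - (-0.38985)(-0.2762) - (-0.411477)(-0.3038) = 0.76731691
  phi_33 = 0.18801381 / 0.76731691 = 0.245.
Therefore phi_{33} = 0.2450.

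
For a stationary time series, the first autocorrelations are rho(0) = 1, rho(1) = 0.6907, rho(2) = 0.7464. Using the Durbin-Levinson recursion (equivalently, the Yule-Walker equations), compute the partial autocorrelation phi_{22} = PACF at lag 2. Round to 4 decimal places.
\phi_{22} = 0.5150

The PACF at lag k is phi_{kk}, the last component of the solution
to the Yule-Walker system G_k phi = r_k where
  (G_k)_{ij} = rho(|i - j|), (r_k)_i = rho(i), i,j = 1..k.
Equivalently, Durbin-Levinson gives phi_{kk} iteratively:
  phi_{11} = rho(1)
  phi_{kk} = [rho(k) - sum_{j=1..k-1} phi_{k-1,j} rho(k-j)]
            / [1 - sum_{j=1..k-1} phi_{k-1,j} rho(j)],
  phi_{k,j} = phi_{k-1,j} - phi_{kk} phi_{k-1,k-j},  j = 1..k-1.
Step k = 1:
  phi_11 = rho(1) = 0.6907.
Step k = 2:
  phi_22 = [rho(2) - phi_11 rho(1)] / [1 - phi_11 rho(1)] = [0.7464 - (0.6907)(0.6907)] / [1 - (0.6907)(0.6907)]
         = 0.26933351 / 0.52293351 = 0.515.
Therefore phi_{22} = 0.5150.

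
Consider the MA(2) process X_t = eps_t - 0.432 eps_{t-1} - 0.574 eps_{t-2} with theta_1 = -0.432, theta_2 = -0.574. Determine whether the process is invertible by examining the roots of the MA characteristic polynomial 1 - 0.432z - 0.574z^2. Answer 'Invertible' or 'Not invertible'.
\text{Not invertible}

The MA(q) characteristic polynomial is P(z) = 1 - 0.432z - 0.574z^2.
Invertibility requires all roots to lie outside the unit circle, i.e. |z| > 1 for every root.
Set 1 + (-0.432) z + (-0.574) z^2 = 0, i.e. a z^2 + b z + c = 0 with a = -0.574, b = -0.432, c = 1.
Discriminant D = b^2 - 4ac = (-0.432)^2 - 4*(-0.574)*1 = 0.186624 - (-2.296) = 2.482624.
D >= 0, so the roots are real: z = (-b +/- sqrt(D)) / (2a) = (0.432 +/- 1.575634) / (-1.148).
  z_1 = (0.432 + 1.575634) / (-1.148) = -1.7488,   |z_1| = 1.7488.
  z_2 = (0.432 - 1.575634) / (-1.148) = 0.9962,   |z_2| = 0.9962.
Moduli of all roots: 1.7488, 0.9962.
All moduli strictly greater than 1? No.
Verdict: Not invertible.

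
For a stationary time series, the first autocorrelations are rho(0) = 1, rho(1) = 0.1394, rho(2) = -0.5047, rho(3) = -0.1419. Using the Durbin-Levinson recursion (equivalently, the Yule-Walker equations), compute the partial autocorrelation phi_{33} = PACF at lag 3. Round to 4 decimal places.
\phi_{33} = 0.0579

The PACF at lag k is phi_{kk}, the last component of the solution
to the Yule-Walker system G_k phi = r_k where
  (G_k)_{ij} = rho(|i - j|), (r_k)_i = rho(i), i,j = 1..k.
Equivalently, Durbin-Levinson gives phi_{kk} iteratively:
  phi_{11} = rho(1)
  phi_{kk} = [rho(k) - sum_{j=1..k-1} phi_{k-1,j} rho(k-j)]
            / [1 - sum_{j=1..k-1} phi_{k-1,j} rho(j)],
  phi_{k,j} = phi_{k-1,j} - phi_{kk} phi_{k-1,k-j},  j = 1..k-1.
Step k = 1:
  phi_11 = rho(1) = 0.1394.
Step k = 2:
  phi_22 = [rho(2) - phi_11 rho(1)] / [1 - phi_11 rho(1)] = [-0.5047 - (0.1394)(0.1394)] / [1 - (0.1394)(0.1394)]
         = -0.52413236 / 0.98056764 = -0.534519.
  Update: phi_21 = phi_11 - phi_22 phi_11 = 0.1394 - (-0.534519)(0.1394) = 0.213912.
Step k = 3:
  phi_33 = [rho(3) - phi_21 rho(2) - phi_22 rho(1)] / [1 - phi_21 rho(1) - phi_22 rho(2)]
    numerator   = -0.1419 - (0.213912)(-0.5047) - (-0.534519)(0.1394) = 0.04057338
    denominator = 1 - (0.213912)(0.1394) - (-0.534519)(-0.5047) = 0.70040876
  phi_33 = 0.04057338 / 0.70040876 = 0.0579.
Therefore phi_{33} = 0.0579.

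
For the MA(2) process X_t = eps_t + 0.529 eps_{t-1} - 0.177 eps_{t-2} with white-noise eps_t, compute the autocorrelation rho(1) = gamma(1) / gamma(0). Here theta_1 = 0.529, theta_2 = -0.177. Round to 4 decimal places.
\rho(1) = 0.3320

For an MA(q) process with theta_0 = 1, the autocovariance is
  gamma(k) = sigma^2 * sum_{i=0..q-k} theta_i * theta_{i+k},
and rho(k) = gamma(k) / gamma(0). Sigma^2 cancels.
  numerator   = (1)*(0.529) + (0.529)*(-0.177) = 0.435367.
  denominator = (1)^2 + (0.529)^2 + (-0.177)^2 = 1.31117.
  rho(1) = 0.435367 / 1.31117 = 0.3320.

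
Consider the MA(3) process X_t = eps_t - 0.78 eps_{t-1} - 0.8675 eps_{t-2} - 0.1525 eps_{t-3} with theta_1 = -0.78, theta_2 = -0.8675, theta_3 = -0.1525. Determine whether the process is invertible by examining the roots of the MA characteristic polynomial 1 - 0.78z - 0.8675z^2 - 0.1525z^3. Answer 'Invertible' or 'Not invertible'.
\text{Not invertible}

The MA(q) characteristic polynomial is P(z) = 1 - 0.78z - 0.8675z^2 - 0.1525z^3.
Invertibility requires all roots to lie outside the unit circle, i.e. |z| > 1 for every root.
Degree 3: look for a simple real root z0 first, then factor out (1 - z/z0) and solve the remaining quadratic.
Testing z0 = -4: P(-4) = 1 + (-0.78)(-4) + (-0.8675)(-4)^2 + (-0.1525)(-4)^3
  = 1 + (3.12) + (-13.88) + (9.76) = 0.  So z_0 = -4 is a root, |z_0| = 4.
Divide out the factor (1 + 0.25 z) = (1 - z/z0) (since 1/z0 = -0.25):
  P(z) = (1 + 0.25 z)(1 + (-1.03) z + (-0.61) z^2)
  [check: z-coef -1.03 - (-0.25) = -0.78; z^2-coef -0.61 - (-0.25)(-1.03) = -0.8675; z^3-coef -(-0.25)(-0.61) = -0.1525.]
Remaining roots from the quadratic factor 1 + (-1.03) z + (-0.61) z^2:
  Set 1 + (-1.03) z + (-0.61) z^2 = 0, i.e. a z^2 + b z + c = 0 with a = -0.61, b = -1.03, c = 1.
  Discriminant D = b^2 - 4ac = (-1.03)^2 - 4*(-0.61)*1 = 1.0609 - (-2.44) = 3.5009.
  D >= 0, so the roots are real: z = (-b +/- sqrt(D)) / (2a) = (1.03 +/- 1.871069) / (-1.22).
    z_1 = (1.03 + 1.871069) / (-1.22) = -2.3779,   |z_1| = 2.3779.
    z_2 = (1.03 - 1.871069) / (-1.22) = 0.6894,   |z_2| = 0.6894.
Moduli of all roots: 4.0000, 2.3779, 0.6894.
All moduli strictly greater than 1? No.
Verdict: Not invertible.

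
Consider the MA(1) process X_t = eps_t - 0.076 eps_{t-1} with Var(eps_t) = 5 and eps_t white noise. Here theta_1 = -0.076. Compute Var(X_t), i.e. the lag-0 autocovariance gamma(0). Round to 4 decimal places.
\gamma(0) = 5.0289

For an MA(q) process X_t = eps_t + sum_i theta_i eps_{t-i} with
Var(eps_t) = sigma^2, the variance is
  gamma(0) = sigma^2 * (1 + sum_i theta_i^2).
  sum_i theta_i^2 = (-0.076)^2 = 0.005776.
  gamma(0) = 5 * (1 + 0.005776) = 5 * 1.005776 = 5.02888, which rounds to 5.0289.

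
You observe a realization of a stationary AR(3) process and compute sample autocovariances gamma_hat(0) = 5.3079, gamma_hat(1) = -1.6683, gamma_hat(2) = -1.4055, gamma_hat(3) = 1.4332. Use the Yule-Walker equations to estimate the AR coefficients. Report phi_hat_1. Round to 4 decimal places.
\hat\phi_{1} = -0.4270

The Yule-Walker equations for an AR(p) process read, in matrix form,
  Gamma_p phi = r_p,   with   (Gamma_p)_{ij} = gamma(|i - j|),
                       (r_p)_i = gamma(i),   i,j = 1..p.
Substitute the sample gammas (Toeplitz matrix and right-hand side of size 3):
  Gamma_p = [[5.3079, -1.6683, -1.4055], [-1.6683, 5.3079, -1.6683], [-1.4055, -1.6683, 5.3079]]
  r_p     = [-1.6683, -1.4055, 1.4332]
Written out (R1..R3):
  (R1) 5.3079 phi_1 - 1.6683 phi_2 - 1.4055 phi_3 = -1.6683
  (R2) -1.6683 phi_1 + 5.3079 phi_2 - 1.6683 phi_3 = -1.4055
  (R3) -1.4055 phi_1 - 1.6683 phi_2 + 5.3079 phi_3 = 1.4332
Gaussian elimination:
  R2 <- R2 - (-1.6683/5.3079) R1 = R2 - (-0.314305) R1:  4.783545 phi_2 - 2.110056 phi_3 = -1.929855
  R3 <- R3 - (-1.4055/5.3079) R1 = R3 - (-0.264794) R1:  -2.110056 phi_2 + 4.935732 phi_3 = 0.991444
  R3 <- R3 - (-2.110056/4.783545) R2 = R3 - (-0.441107) R2:  4.004971 phi_3 = 0.140171
Back-substitution:
  phi_hat_3 = 0.140171 / 4.004971 = 0.034999
  phi_hat_2 = (-1.929855 - (-2.110056)(0.034999)) / 4.783545 = -0.387998
  phi_hat_1 = (-1.6683 - (-1.6683)(-0.387998) - (-1.4055)(0.034999)) / 5.3079 = -0.426987
So phi_hat = [-0.4270, -0.3880, 0.0350].
Therefore phi_hat_1 = -0.4270.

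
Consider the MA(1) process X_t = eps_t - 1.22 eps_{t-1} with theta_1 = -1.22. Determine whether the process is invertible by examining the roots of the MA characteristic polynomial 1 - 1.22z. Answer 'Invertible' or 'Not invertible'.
\text{Not invertible}

The MA(q) characteristic polynomial is P(z) = 1 - 1.22z.
Invertibility requires all roots to lie outside the unit circle, i.e. |z| > 1 for every root.
This is linear in z: 1 + (-1.22) z = 0  =>  z = -1/(-1.22) = 0.819672,  |z| = 0.819672.
Moduli of all roots: 0.8197.
All moduli strictly greater than 1? No.
Verdict: Not invertible.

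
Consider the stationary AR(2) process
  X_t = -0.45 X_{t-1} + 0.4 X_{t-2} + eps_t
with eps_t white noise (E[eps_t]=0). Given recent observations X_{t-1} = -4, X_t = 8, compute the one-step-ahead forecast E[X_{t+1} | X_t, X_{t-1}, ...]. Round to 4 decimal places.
E[X_{t+1} \mid \mathcal F_t] = -5.2000

For an AR(p) model X_t = c + sum_i phi_i X_{t-i} + eps_t, the
one-step-ahead conditional mean is
  E[X_{t+1} | X_t, ...] = c + sum_i phi_i X_{t+1-i}.
Substitute known values:
  E[X_{t+1} | ...] = (-0.45) * (8) + (0.4) * (-4)
                   = -5.2000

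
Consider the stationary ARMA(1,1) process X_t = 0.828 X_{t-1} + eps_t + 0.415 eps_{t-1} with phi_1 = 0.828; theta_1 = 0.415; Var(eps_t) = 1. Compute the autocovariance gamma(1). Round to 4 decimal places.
\gamma(1) = 5.3118

Multiply the model equation by X_{t-k} and take expectations. With theta_0 = psi_0 = 1 and psi_j the MA(infinity) weights, this gives
  gamma(k) - sum_i phi_i gamma(k-i) = c_k,
  c_k = sigma^2 * sum_{j=k..q} theta_j psi_{j-k}   (c_k = 0 for k > q),
using gamma(-m) = gamma(m).
psi-weights needed (psi_j = theta_j + sum_i phi_i psi_{j-i}):
  psi_1 = theta_1 + phi_1 = 0.415 + (0.828) = 1.243
Right-hand sides:
  c_0 = sigma^2 (1 + theta_1 psi_1) = 1 * (1 + (0.415)(1.243)) = 1 * 1.515845 = 1.515845
  c_1 = sigma^2 theta_1 = 1 * (0.415) = 0.415
  c_2 = 0
Equations for k = 0 and k = 1 (AR order 1):
  gamma(0) = phi_1 gamma(1) + c_0
  gamma(1) = phi_1 gamma(0) + c_1
Substituting the second into the first: gamma(0) (1 - phi_1^2) = c_0 + phi_1 c_1, so
  gamma(0) = (c_0 + phi_1 c_1) / (1 - phi_1^2) = (1.515845 + (0.828)(0.415)) / (1 - (0.828)^2) = 1.859465 / 0.314416 = 5.914028.
  gamma(1) = phi_1 gamma(0) + c_1 = (0.828)(5.914028) + (0.415) = 5.311815.
Therefore gamma(1) = 5.3118 (to 4 decimal places).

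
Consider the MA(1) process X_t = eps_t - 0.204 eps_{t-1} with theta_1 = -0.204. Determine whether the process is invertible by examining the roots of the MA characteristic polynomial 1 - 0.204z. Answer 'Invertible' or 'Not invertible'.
\text{Invertible}

The MA(q) characteristic polynomial is P(z) = 1 - 0.204z.
Invertibility requires all roots to lie outside the unit circle, i.e. |z| > 1 for every root.
This is linear in z: 1 + (-0.204) z = 0  =>  z = -1/(-0.204) = 4.901961,  |z| = 4.901961.
Moduli of all roots: 4.9020.
All moduli strictly greater than 1? Yes.
Verdict: Invertible.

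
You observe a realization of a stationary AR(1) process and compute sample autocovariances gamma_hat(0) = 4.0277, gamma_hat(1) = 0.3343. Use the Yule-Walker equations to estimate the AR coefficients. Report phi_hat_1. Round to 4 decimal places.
\hat\phi_{1} = 0.0830

The Yule-Walker equations for an AR(p) process read, in matrix form,
  Gamma_p phi = r_p,   with   (Gamma_p)_{ij} = gamma(|i - j|),
                       (r_p)_i = gamma(i),   i,j = 1..p.
Substitute the sample gammas (Toeplitz matrix and right-hand side of size 1):
  Gamma_p = [[4.0277]]
  r_p     = [0.3343]
With p = 1 this is the single equation gamma(0) phi_1 = gamma(1):
  phi_hat_1 = gamma(1) / gamma(0) = 0.3343 / 4.0277 = 0.0830.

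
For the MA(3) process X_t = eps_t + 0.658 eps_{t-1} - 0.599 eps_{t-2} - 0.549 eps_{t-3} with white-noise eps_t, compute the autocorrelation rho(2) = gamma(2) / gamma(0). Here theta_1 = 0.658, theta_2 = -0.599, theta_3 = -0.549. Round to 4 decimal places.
\rho(2) = -0.4588

For an MA(q) process with theta_0 = 1, the autocovariance is
  gamma(k) = sigma^2 * sum_{i=0..q-k} theta_i * theta_{i+k},
and rho(k) = gamma(k) / gamma(0). Sigma^2 cancels.
  numerator   = (1)*(-0.599) + (0.658)*(-0.549) = -0.960242.
  denominator = (1)^2 + (0.658)^2 + (-0.599)^2 + (-0.549)^2 = 2.093166.
  rho(2) = -0.960242 / 2.093166 = -0.4588.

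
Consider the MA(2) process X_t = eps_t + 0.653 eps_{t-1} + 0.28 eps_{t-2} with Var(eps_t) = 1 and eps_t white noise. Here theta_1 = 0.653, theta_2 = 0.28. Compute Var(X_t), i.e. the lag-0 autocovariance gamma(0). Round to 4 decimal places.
\gamma(0) = 1.5048

For an MA(q) process X_t = eps_t + sum_i theta_i eps_{t-i} with
Var(eps_t) = sigma^2, the variance is
  gamma(0) = sigma^2 * (1 + sum_i theta_i^2).
  sum_i theta_i^2 = (0.653)^2 + (0.28)^2 = 0.426409 + 0.0784 = 0.504809.
  gamma(0) = 1 * (1 + 0.504809) = 1 * 1.504809 = 1.504809, which rounds to 1.5048.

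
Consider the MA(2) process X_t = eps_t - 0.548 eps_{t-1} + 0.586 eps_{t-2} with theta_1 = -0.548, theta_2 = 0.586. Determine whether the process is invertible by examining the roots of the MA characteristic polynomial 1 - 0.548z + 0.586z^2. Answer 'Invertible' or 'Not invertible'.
\text{Invertible}

The MA(q) characteristic polynomial is P(z) = 1 - 0.548z + 0.586z^2.
Invertibility requires all roots to lie outside the unit circle, i.e. |z| > 1 for every root.
Set 1 + (-0.548) z + (0.586) z^2 = 0, i.e. a z^2 + b z + c = 0 with a = 0.586, b = -0.548, c = 1.
Discriminant D = b^2 - 4ac = (-0.548)^2 - 4*(0.586)*1 = 0.300304 - (2.344) = -2.043696.
D < 0, so the roots are the complex-conjugate pair z = (-b +/- i sqrt(-D)) / (2a) = 0.4676 +/- 1.2198i.
For a conjugate pair |z|^2 = z * conj(z) = (product of roots) = c/a = 1/(0.586) = 1.706485, so |z| = sqrt(1.706485) = 1.3063 for both roots.
Moduli of all roots: 1.3063, 1.3063.
All moduli strictly greater than 1? Yes.
Verdict: Invertible.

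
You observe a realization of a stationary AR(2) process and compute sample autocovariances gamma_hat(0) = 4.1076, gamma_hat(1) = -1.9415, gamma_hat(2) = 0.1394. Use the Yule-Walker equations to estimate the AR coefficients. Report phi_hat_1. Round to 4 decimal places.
\hat\phi_{1} = -0.5880

The Yule-Walker equations for an AR(p) process read, in matrix form,
  Gamma_p phi = r_p,   with   (Gamma_p)_{ij} = gamma(|i - j|),
                       (r_p)_i = gamma(i),   i,j = 1..p.
Substitute the sample gammas (Toeplitz matrix and right-hand side of size 2):
  Gamma_p = [[4.1076, -1.9415], [-1.9415, 4.1076]]
  r_p     = [-1.9415, 0.1394]
Written out:
  4.1076 phi_1 - 1.9415 phi_2 = -1.9415
  -1.9415 phi_1 + 4.1076 phi_2 = 0.1394
Solve by Cramer's rule:
  det = gamma(0)^2 - gamma(1)^2 = (4.1076)^2 - (-1.9415)^2 = 16.87237776 - 3.76942225 = 13.10295551
  phi_hat_1 = [gamma(1) gamma(0) - gamma(1) gamma(2)] / det = [(-1.9415)(4.1076) - (-1.9415)(0.1394)] / 13.10295551 = -7.7042603 / 13.10295551 = -0.588
  phi_hat_2 = [gamma(0) gamma(2) - gamma(1)^2] / det = [(4.1076)(0.1394) - (-1.9415)^2] / 13.10295551 = -3.19682281 / 13.10295551 = -0.244
So phi_hat = [-0.5880, -0.2440].
Therefore phi_hat_1 = -0.5880.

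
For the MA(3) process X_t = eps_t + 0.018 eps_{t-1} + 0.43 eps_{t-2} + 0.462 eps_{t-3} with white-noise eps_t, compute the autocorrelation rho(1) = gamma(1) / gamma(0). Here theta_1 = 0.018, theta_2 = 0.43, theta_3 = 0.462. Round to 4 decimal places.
\rho(1) = 0.1604

For an MA(q) process with theta_0 = 1, the autocovariance is
  gamma(k) = sigma^2 * sum_{i=0..q-k} theta_i * theta_{i+k},
and rho(k) = gamma(k) / gamma(0). Sigma^2 cancels.
  numerator   = (1)*(0.018) + (0.018)*(0.43) + (0.43)*(0.462) = 0.2244.
  denominator = (1)^2 + (0.018)^2 + (0.43)^2 + (0.462)^2 = 1.398668.
  rho(1) = 0.2244 / 1.398668 = 0.1604.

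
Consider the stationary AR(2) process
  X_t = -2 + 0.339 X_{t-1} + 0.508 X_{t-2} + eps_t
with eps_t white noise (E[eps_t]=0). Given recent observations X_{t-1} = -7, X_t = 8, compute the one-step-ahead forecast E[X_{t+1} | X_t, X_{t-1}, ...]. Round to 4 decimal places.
E[X_{t+1} \mid \mathcal F_t] = -2.8440

For an AR(p) model X_t = c + sum_i phi_i X_{t-i} + eps_t, the
one-step-ahead conditional mean is
  E[X_{t+1} | X_t, ...] = c + sum_i phi_i X_{t+1-i}.
Substitute known values:
  E[X_{t+1} | ...] = -2 + (0.339) * (8) + (0.508) * (-7)
                   = -2.8440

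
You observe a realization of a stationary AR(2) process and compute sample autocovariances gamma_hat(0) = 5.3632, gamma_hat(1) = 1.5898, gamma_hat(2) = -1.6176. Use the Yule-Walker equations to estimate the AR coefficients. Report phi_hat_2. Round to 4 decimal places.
\hat\phi_{2} = -0.4270

The Yule-Walker equations for an AR(p) process read, in matrix form,
  Gamma_p phi = r_p,   with   (Gamma_p)_{ij} = gamma(|i - j|),
                       (r_p)_i = gamma(i),   i,j = 1..p.
Substitute the sample gammas (Toeplitz matrix and right-hand side of size 2):
  Gamma_p = [[5.3632, 1.5898], [1.5898, 5.3632]]
  r_p     = [1.5898, -1.6176]
Written out:
  5.3632 phi_1 + 1.5898 phi_2 = 1.5898
  1.5898 phi_1 + 5.3632 phi_2 = -1.6176
Solve by Cramer's rule:
  det = gamma(0)^2 - gamma(1)^2 = (5.3632)^2 - (1.5898)^2 = 28.76391424 - 2.52746404 = 26.2364502
  phi_hat_1 = [gamma(1) gamma(0) - gamma(1) gamma(2)] / det = [(1.5898)(5.3632) - (1.5898)(-1.6176)] / 26.2364502 = 11.09807584 / 26.2364502 = 0.423
  phi_hat_2 = [gamma(0) gamma(2) - gamma(1)^2] / det = [(5.3632)(-1.6176) - (1.5898)^2] / 26.2364502 = -11.20297636 / 26.2364502 = -0.427
So phi_hat = [0.4230, -0.4270].
Therefore phi_hat_2 = -0.4270.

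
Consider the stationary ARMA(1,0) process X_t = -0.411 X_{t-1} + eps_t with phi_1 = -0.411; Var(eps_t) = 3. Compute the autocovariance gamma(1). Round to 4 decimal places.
\gamma(1) = -1.4836

Multiply the model equation by X_{t-k} and take expectations. With theta_0 = psi_0 = 1 and psi_j the MA(infinity) weights, this gives
  gamma(k) - sum_i phi_i gamma(k-i) = c_k,
  c_k = sigma^2 * sum_{j=k..q} theta_j psi_{j-k}   (c_k = 0 for k > q),
using gamma(-m) = gamma(m).
Pure AR (q = 0): c_0 = sigma^2 = 3, c_k = 0 for k >= 1.
Equations for k = 0 and k = 1 (AR order 1):
  gamma(0) = phi_1 gamma(1) + c_0
  gamma(1) = phi_1 gamma(0) + c_1
Substituting the second into the first: gamma(0) (1 - phi_1^2) = c_0 + phi_1 c_1, so
  gamma(0) = c_0 / (1 - phi_1^2) = 3 / (1 - (-0.411)^2) = 3 / 0.831079 = 3.609765.
  gamma(1) = phi_1 gamma(0) = (-0.411)(3.609765) = -1.483613.
Therefore gamma(1) = -1.4836 (to 4 decimal places).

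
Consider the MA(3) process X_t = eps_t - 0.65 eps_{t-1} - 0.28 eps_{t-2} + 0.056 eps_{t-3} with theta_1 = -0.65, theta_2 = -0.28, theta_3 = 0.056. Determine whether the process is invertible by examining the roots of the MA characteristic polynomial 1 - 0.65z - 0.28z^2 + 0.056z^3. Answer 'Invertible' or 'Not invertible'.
\text{Invertible}

The MA(q) characteristic polynomial is P(z) = 1 - 0.65z - 0.28z^2 + 0.056z^3.
Invertibility requires all roots to lie outside the unit circle, i.e. |z| > 1 for every root.
Degree 3: look for a simple real root z0 first, then factor out (1 - z/z0) and solve the remaining quadratic.
Testing z0 = -2.5: P(-2.5) = 1 + (-0.65)(-2.5) + (-0.28)(-2.5)^2 + (0.056)(-2.5)^3
  = 1 + (1.625) + (-1.75) + (-0.875) = 0.  So z_0 = -2.5 is a root, |z_0| = 2.5.
Divide out the factor (1 + 0.4 z) = (1 - z/z0) (since 1/z0 = -0.4):
  P(z) = (1 + 0.4 z)(1 + (-1.05) z + (0.14) z^2)
  [check: z-coef -1.05 - (-0.4) = -0.65; z^2-coef 0.14 - (-0.4)(-1.05) = -0.28; z^3-coef -(-0.4)(0.14) = 0.056.]
Remaining roots from the quadratic factor 1 + (-1.05) z + (0.14) z^2:
  Set 1 + (-1.05) z + (0.14) z^2 = 0, i.e. a z^2 + b z + c = 0 with a = 0.14, b = -1.05, c = 1.
  Discriminant D = b^2 - 4ac = (-1.05)^2 - 4*(0.14)*1 = 1.1025 - (0.56) = 0.5425.
  D >= 0, so the roots are real: z = (-b +/- sqrt(D)) / (2a) = (1.05 +/- 0.736546) / (0.28).
    z_1 = (1.05 + 0.736546) / (0.28) = 6.3805,   |z_1| = 6.3805.
    z_2 = (1.05 - 0.736546) / (0.28) = 1.1195,   |z_2| = 1.1195.
Moduli of all roots: 2.5000, 6.3805, 1.1195.
All moduli strictly greater than 1? Yes.
Verdict: Invertible.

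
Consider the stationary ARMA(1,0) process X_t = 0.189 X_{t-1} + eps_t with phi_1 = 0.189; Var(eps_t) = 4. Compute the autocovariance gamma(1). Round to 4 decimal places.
\gamma(1) = 0.7840

Multiply the model equation by X_{t-k} and take expectations. With theta_0 = psi_0 = 1 and psi_j the MA(infinity) weights, this gives
  gamma(k) - sum_i phi_i gamma(k-i) = c_k,
  c_k = sigma^2 * sum_{j=k..q} theta_j psi_{j-k}   (c_k = 0 for k > q),
using gamma(-m) = gamma(m).
Pure AR (q = 0): c_0 = sigma^2 = 4, c_k = 0 for k >= 1.
Equations for k = 0 and k = 1 (AR order 1):
  gamma(0) = phi_1 gamma(1) + c_0
  gamma(1) = phi_1 gamma(0) + c_1
Substituting the second into the first: gamma(0) (1 - phi_1^2) = c_0 + phi_1 c_1, so
  gamma(0) = c_0 / (1 - phi_1^2) = 4 / (1 - (0.189)^2) = 4 / 0.964279 = 4.148177.
  gamma(1) = phi_1 gamma(0) = (0.189)(4.148177) = 0.784005.
Therefore gamma(1) = 0.7840 (to 4 decimal places).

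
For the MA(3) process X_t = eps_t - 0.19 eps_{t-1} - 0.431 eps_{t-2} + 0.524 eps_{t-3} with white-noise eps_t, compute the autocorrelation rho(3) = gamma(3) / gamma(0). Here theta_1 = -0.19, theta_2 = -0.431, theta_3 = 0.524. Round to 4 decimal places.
\rho(3) = 0.3502

For an MA(q) process with theta_0 = 1, the autocovariance is
  gamma(k) = sigma^2 * sum_{i=0..q-k} theta_i * theta_{i+k},
and rho(k) = gamma(k) / gamma(0). Sigma^2 cancels.
  numerator   = (1)*(0.524) = 0.524.
  denominator = (1)^2 + (-0.19)^2 + (-0.431)^2 + (0.524)^2 = 1.496437.
  rho(3) = 0.524 / 1.496437 = 0.3502.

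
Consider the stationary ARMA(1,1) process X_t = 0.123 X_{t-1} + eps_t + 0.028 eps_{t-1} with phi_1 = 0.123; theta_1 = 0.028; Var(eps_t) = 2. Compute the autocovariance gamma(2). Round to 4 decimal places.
\gamma(2) = 0.0378

Multiply the model equation by X_{t-k} and take expectations. With theta_0 = psi_0 = 1 and psi_j the MA(infinity) weights, this gives
  gamma(k) - sum_i phi_i gamma(k-i) = c_k,
  c_k = sigma^2 * sum_{j=k..q} theta_j psi_{j-k}   (c_k = 0 for k > q),
using gamma(-m) = gamma(m).
psi-weights needed (psi_j = theta_j + sum_i phi_i psi_{j-i}):
  psi_1 = theta_1 + phi_1 = 0.028 + (0.123) = 0.151
Right-hand sides:
  c_0 = sigma^2 (1 + theta_1 psi_1) = 2 * (1 + (0.028)(0.151)) = 2 * 1.004228 = 2.008456
  c_1 = sigma^2 theta_1 = 2 * (0.028) = 0.056
  c_2 = 0
Equations for k = 0 and k = 1 (AR order 1):
  gamma(0) = phi_1 gamma(1) + c_0
  gamma(1) = phi_1 gamma(0) + c_1
Substituting the second into the first: gamma(0) (1 - phi_1^2) = c_0 + phi_1 c_1, so
  gamma(0) = (c_0 + phi_1 c_1) / (1 - phi_1^2) = (2.008456 + (0.123)(0.056)) / (1 - (0.123)^2) = 2.015344 / 0.984871 = 2.046303.
  gamma(1) = phi_1 gamma(0) + c_1 = (0.123)(2.046303) + (0.056) = 0.307695.
For k = 2 (> q): gamma(2) = phi_1 gamma(1) = (0.123)(0.307695) = 0.037847.
Therefore gamma(2) = 0.0378 (to 4 decimal places).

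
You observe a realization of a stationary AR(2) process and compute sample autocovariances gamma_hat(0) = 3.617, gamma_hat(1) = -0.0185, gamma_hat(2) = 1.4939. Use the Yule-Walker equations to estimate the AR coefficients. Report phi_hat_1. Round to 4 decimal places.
\hat\phi_{1} = -0.0030

The Yule-Walker equations for an AR(p) process read, in matrix form,
  Gamma_p phi = r_p,   with   (Gamma_p)_{ij} = gamma(|i - j|),
                       (r_p)_i = gamma(i),   i,j = 1..p.
Substitute the sample gammas (Toeplitz matrix and right-hand side of size 2):
  Gamma_p = [[3.617, -0.0185], [-0.0185, 3.617]]
  r_p     = [-0.0185, 1.4939]
Written out:
  3.617 phi_1 - 0.0185 phi_2 = -0.0185
  -0.0185 phi_1 + 3.617 phi_2 = 1.4939
Solve by Cramer's rule:
  det = gamma(0)^2 - gamma(1)^2 = (3.617)^2 - (-0.0185)^2 = 13.082689 - 0.00034225 = 13.08234675
  phi_hat_1 = [gamma(1) gamma(0) - gamma(1) gamma(2)] / det = [(-0.0185)(3.617) - (-0.0185)(1.4939)] / 13.08234675 = -0.03927735 / 13.08234675 = -0.003
  phi_hat_2 = [gamma(0) gamma(2) - gamma(1)^2] / det = [(3.617)(1.4939) - (-0.0185)^2] / 13.08234675 = 5.40309405 / 13.08234675 = 0.413
So phi_hat = [-0.0030, 0.4130].
Therefore phi_hat_1 = -0.0030.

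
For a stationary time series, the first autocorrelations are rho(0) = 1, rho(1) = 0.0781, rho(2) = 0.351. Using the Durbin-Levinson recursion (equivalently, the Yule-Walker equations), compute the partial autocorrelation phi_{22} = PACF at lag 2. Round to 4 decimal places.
\phi_{22} = 0.3470

The PACF at lag k is phi_{kk}, the last component of the solution
to the Yule-Walker system G_k phi = r_k where
  (G_k)_{ij} = rho(|i - j|), (r_k)_i = rho(i), i,j = 1..k.
Equivalently, Durbin-Levinson gives phi_{kk} iteratively:
  phi_{11} = rho(1)
  phi_{kk} = [rho(k) - sum_{j=1..k-1} phi_{k-1,j} rho(k-j)]
            / [1 - sum_{j=1..k-1} phi_{k-1,j} rho(j)],
  phi_{k,j} = phi_{k-1,j} - phi_{kk} phi_{k-1,k-j},  j = 1..k-1.
Step k = 1:
  phi_11 = rho(1) = 0.0781.
Step k = 2:
  phi_22 = [rho(2) - phi_11 rho(1)] / [1 - phi_11 rho(1)] = [0.351 - (0.0781)(0.0781)] / [1 - (0.0781)(0.0781)]
         = 0.34490039 / 0.99390039 = 0.347.
Therefore phi_{22} = 0.3470.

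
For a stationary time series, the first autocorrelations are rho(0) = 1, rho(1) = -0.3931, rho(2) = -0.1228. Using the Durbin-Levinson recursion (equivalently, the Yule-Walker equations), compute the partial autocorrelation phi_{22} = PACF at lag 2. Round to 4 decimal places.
\phi_{22} = -0.3280

The PACF at lag k is phi_{kk}, the last component of the solution
to the Yule-Walker system G_k phi = r_k where
  (G_k)_{ij} = rho(|i - j|), (r_k)_i = rho(i), i,j = 1..k.
Equivalently, Durbin-Levinson gives phi_{kk} iteratively:
  phi_{11} = rho(1)
  phi_{kk} = [rho(k) - sum_{j=1..k-1} phi_{k-1,j} rho(k-j)]
            / [1 - sum_{j=1..k-1} phi_{k-1,j} rho(j)],
  phi_{k,j} = phi_{k-1,j} - phi_{kk} phi_{k-1,k-j},  j = 1..k-1.
Step k = 1:
  phi_11 = rho(1) = -0.3931.
Step k = 2:
  phi_22 = [rho(2) - phi_11 rho(1)] / [1 - phi_11 rho(1)] = [-0.1228 - (-0.3931)(-0.3931)] / [1 - (-0.3931)(-0.3931)]
         = -0.27732761 / 0.84547239 = -0.328.
Therefore phi_{22} = -0.3280.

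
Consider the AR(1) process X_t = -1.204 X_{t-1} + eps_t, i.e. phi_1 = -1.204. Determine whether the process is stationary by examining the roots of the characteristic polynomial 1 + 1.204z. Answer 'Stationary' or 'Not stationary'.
\text{Not stationary}

The AR(p) characteristic polynomial is P(z) = 1 + 1.204z.
Stationarity requires all roots to lie outside the unit circle, i.e. |z| > 1 for every root.
This is linear in z: 1 + (1.204) z = 0  =>  z = -1/(1.204) = -0.830565,  |z| = 0.830565.
Moduli of all roots: 0.8306.
All moduli strictly greater than 1? No.
Verdict: Not stationary.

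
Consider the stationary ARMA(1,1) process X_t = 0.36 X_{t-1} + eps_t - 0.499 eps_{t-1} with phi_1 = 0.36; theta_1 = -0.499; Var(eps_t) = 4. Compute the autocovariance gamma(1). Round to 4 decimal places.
\gamma(1) = -0.5240

Multiply the model equation by X_{t-k} and take expectations. With theta_0 = psi_0 = 1 and psi_j the MA(infinity) weights, this gives
  gamma(k) - sum_i phi_i gamma(k-i) = c_k,
  c_k = sigma^2 * sum_{j=k..q} theta_j psi_{j-k}   (c_k = 0 for k > q),
using gamma(-m) = gamma(m).
psi-weights needed (psi_j = theta_j + sum_i phi_i psi_{j-i}):
  psi_1 = theta_1 + phi_1 = -0.499 + (0.36) = -0.139
Right-hand sides:
  c_0 = sigma^2 (1 + theta_1 psi_1) = 4 * (1 + (-0.499)(-0.139)) = 4 * 1.069361 = 4.277444
  c_1 = sigma^2 theta_1 = 4 * (-0.499) = -1.996
  c_2 = 0
Equations for k = 0 and k = 1 (AR order 1):
  gamma(0) = phi_1 gamma(1) + c_0
  gamma(1) = phi_1 gamma(0) + c_1
Substituting the second into the first: gamma(0) (1 - phi_1^2) = c_0 + phi_1 c_1, so
  gamma(0) = (c_0 + phi_1 c_1) / (1 - phi_1^2) = (4.277444 + (0.36)(-1.996)) / (1 - (0.36)^2) = 3.558884 / 0.8704 = 4.088791.
  gamma(1) = phi_1 gamma(0) + c_1 = (0.36)(4.088791) + (-1.996) = -0.524035.
Therefore gamma(1) = -0.5240 (to 4 decimal places).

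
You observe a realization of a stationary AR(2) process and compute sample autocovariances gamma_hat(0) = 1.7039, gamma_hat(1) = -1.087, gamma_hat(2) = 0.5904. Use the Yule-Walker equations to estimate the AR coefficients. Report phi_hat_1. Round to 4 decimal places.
\hat\phi_{1} = -0.7030

The Yule-Walker equations for an AR(p) process read, in matrix form,
  Gamma_p phi = r_p,   with   (Gamma_p)_{ij} = gamma(|i - j|),
                       (r_p)_i = gamma(i),   i,j = 1..p.
Substitute the sample gammas (Toeplitz matrix and right-hand side of size 2):
  Gamma_p = [[1.7039, -1.087], [-1.087, 1.7039]]
  r_p     = [-1.087, 0.5904]
Written out:
  1.7039 phi_1 - 1.087 phi_2 = -1.087
  -1.087 phi_1 + 1.7039 phi_2 = 0.5904
Solve by Cramer's rule:
  det = gamma(0)^2 - gamma(1)^2 = (1.7039)^2 - (-1.087)^2 = 2.90327521 - 1.181569 = 1.72170621
  phi_hat_1 = [gamma(1) gamma(0) - gamma(1) gamma(2)] / det = [(-1.087)(1.7039) - (-1.087)(0.5904)] / 1.72170621 = -1.2103745 / 1.72170621 = -0.703
  phi_hat_2 = [gamma(0) gamma(2) - gamma(1)^2] / det = [(1.7039)(0.5904) - (-1.087)^2] / 1.72170621 = -0.17558644 / 1.72170621 = -0.102
So phi_hat = [-0.7030, -0.1020].
Therefore phi_hat_1 = -0.7030.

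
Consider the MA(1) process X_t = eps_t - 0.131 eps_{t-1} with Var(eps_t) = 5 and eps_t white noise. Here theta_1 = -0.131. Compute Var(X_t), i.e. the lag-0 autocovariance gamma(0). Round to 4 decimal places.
\gamma(0) = 5.0858

For an MA(q) process X_t = eps_t + sum_i theta_i eps_{t-i} with
Var(eps_t) = sigma^2, the variance is
  gamma(0) = sigma^2 * (1 + sum_i theta_i^2).
  sum_i theta_i^2 = (-0.131)^2 = 0.017161.
  gamma(0) = 5 * (1 + 0.017161) = 5 * 1.017161 = 5.085805, which rounds to 5.0858.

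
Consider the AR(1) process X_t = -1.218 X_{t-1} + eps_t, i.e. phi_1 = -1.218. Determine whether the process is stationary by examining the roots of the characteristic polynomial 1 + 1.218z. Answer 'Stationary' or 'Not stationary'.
\text{Not stationary}

The AR(p) characteristic polynomial is P(z) = 1 + 1.218z.
Stationarity requires all roots to lie outside the unit circle, i.e. |z| > 1 for every root.
This is linear in z: 1 + (1.218) z = 0  =>  z = -1/(1.218) = -0.821018,  |z| = 0.821018.
Moduli of all roots: 0.8210.
All moduli strictly greater than 1? No.
Verdict: Not stationary.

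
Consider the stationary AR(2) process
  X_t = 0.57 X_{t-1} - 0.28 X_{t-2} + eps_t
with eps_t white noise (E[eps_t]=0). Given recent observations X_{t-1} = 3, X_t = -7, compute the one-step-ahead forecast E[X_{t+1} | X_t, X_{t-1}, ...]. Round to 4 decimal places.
E[X_{t+1} \mid \mathcal F_t] = -4.8300

For an AR(p) model X_t = c + sum_i phi_i X_{t-i} + eps_t, the
one-step-ahead conditional mean is
  E[X_{t+1} | X_t, ...] = c + sum_i phi_i X_{t+1-i}.
Substitute known values:
  E[X_{t+1} | ...] = (0.57) * (-7) + (-0.28) * (3)
                   = -4.8300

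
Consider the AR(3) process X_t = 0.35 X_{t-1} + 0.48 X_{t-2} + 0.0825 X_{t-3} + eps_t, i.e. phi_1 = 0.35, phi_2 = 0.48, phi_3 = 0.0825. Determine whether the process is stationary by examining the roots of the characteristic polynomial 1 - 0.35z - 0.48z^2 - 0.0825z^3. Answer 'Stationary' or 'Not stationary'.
\text{Stationary}

The AR(p) characteristic polynomial is P(z) = 1 - 0.35z - 0.48z^2 - 0.0825z^3.
Stationarity requires all roots to lie outside the unit circle, i.e. |z| > 1 for every root.
Degree 3: look for a simple real root z0 first, then factor out (1 - z/z0) and solve the remaining quadratic.
Testing z0 = -4: P(-4) = 1 + (-0.35)(-4) + (-0.48)(-4)^2 + (-0.0825)(-4)^3
  = 1 + (1.4) + (-7.68) + (5.28) = 0.  So z_0 = -4 is a root, |z_0| = 4.
Divide out the factor (1 + 0.25 z) = (1 - z/z0) (since 1/z0 = -0.25):
  P(z) = (1 + 0.25 z)(1 + (-0.6) z + (-0.33) z^2)
  [check: z-coef -0.6 - (-0.25) = -0.35; z^2-coef -0.33 - (-0.25)(-0.6) = -0.48; z^3-coef -(-0.25)(-0.33) = -0.0825.]
Remaining roots from the quadratic factor 1 + (-0.6) z + (-0.33) z^2:
  Set 1 + (-0.6) z + (-0.33) z^2 = 0, i.e. a z^2 + b z + c = 0 with a = -0.33, b = -0.6, c = 1.
  Discriminant D = b^2 - 4ac = (-0.6)^2 - 4*(-0.33)*1 = 0.36 - (-1.32) = 1.68.
  D >= 0, so the roots are real: z = (-b +/- sqrt(D)) / (2a) = (0.6 +/- 1.296148) / (-0.66).
    z_1 = (0.6 + 1.296148) / (-0.66) = -2.873,   |z_1| = 2.873.
    z_2 = (0.6 - 1.296148) / (-0.66) = 1.0548,   |z_2| = 1.0548.
Moduli of all roots: 4.0000, 2.8730, 1.0548.
All moduli strictly greater than 1? Yes.
Verdict: Stationary.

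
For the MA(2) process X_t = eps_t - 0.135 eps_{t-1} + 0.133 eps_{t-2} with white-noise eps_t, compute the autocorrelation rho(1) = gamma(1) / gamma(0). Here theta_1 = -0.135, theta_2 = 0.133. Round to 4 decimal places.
\rho(1) = -0.1477

For an MA(q) process with theta_0 = 1, the autocovariance is
  gamma(k) = sigma^2 * sum_{i=0..q-k} theta_i * theta_{i+k},
and rho(k) = gamma(k) / gamma(0). Sigma^2 cancels.
  numerator   = (1)*(-0.135) + (-0.135)*(0.133) = -0.152955.
  denominator = (1)^2 + (-0.135)^2 + (0.133)^2 = 1.035914.
  rho(1) = -0.152955 / 1.035914 = -0.1477.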